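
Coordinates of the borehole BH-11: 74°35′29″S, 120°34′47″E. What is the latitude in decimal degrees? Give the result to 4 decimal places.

74.5914°S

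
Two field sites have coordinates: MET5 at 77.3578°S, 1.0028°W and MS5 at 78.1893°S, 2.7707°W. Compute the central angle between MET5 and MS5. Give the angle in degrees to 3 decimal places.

Δφ = -0.8315°,  Δλ = -1.7679°
a = sin²(Δφ/2) + cos φ₁ cos φ₂ sin²(Δλ/2) = 0.000063
c = 2·arcsin(√a) = 0.015914 rad = 0.9118°

0.912°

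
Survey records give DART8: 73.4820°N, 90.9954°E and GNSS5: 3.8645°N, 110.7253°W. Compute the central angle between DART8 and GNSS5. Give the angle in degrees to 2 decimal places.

Δφ = -69.6175°,  Δλ = 158.2793°
a = sin²(Δφ/2) + cos φ₁ cos φ₂ sin²(Δλ/2) = 0.599457
c = 2·arcsin(√a) = 1.771045 rad = 101.4734°

101.47°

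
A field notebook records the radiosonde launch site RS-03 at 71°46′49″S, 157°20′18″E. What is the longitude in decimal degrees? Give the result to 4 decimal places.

157° + 20′/60 + 18″/3600 = 157 + 0.33333 + 0.00500 = 157.3383°

157.3383°E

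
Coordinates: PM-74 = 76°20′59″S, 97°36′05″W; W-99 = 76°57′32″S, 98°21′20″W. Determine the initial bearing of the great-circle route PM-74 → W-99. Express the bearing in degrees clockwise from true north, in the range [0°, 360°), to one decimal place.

PM-74: φ = -76.34972°, λ = -97.60139°
W-99: φ = -76.95889°, λ = -98.35556°
Δλ = -0.7542°
y = sin Δλ · cos φ₂ = -0.002970
x = cos φ₁ sin φ₂ − sin φ₁ cos φ₂ cos Δλ = -0.010651
θ = atan2(y, x) = -164.4183° → 195.5817° (mod 360°)

195.6°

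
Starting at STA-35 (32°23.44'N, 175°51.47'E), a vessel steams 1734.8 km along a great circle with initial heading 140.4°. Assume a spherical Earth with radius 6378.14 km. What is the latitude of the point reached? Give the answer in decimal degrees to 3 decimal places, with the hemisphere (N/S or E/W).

19.950°N

STA-35: φ = +32.39067°, λ = +175.85783°
δ = d/R = 1734.8/6378.14 = 0.271992 rad
φ₂ = arcsin(sin φ₁ cos δ + cos φ₁ sin δ cos θ)
   = arcsin(0.53569·0.96324 + 0.84442·0.26865·-0.77051) = 19.95021°
λ₂ = λ₁ + atan2(sin θ sin δ cos φ₁, cos δ − sin φ₁ sin φ₂) = -173.64560°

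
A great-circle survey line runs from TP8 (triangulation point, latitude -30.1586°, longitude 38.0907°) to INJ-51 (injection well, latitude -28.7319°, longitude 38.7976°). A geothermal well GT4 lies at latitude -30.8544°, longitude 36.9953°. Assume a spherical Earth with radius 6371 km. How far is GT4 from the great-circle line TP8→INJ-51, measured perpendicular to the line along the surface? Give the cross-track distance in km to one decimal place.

64.8 km

δ₁₃ = central angle TP8→GT4 = 0.020464 rad  (haversine)
θ₁₃ = bearing TP8→GT4 = 233.323°,  θ₁₂ = bearing TP8→INJ-51 = 23.514°
dₓₜ = R·arcsin(sin δ₁₃ · sin(θ₁₃ − θ₁₂)) = 6371·arcsin(0.02046·sin(209.810°)) = -64.810 km
|dₓₜ| = 64.810 km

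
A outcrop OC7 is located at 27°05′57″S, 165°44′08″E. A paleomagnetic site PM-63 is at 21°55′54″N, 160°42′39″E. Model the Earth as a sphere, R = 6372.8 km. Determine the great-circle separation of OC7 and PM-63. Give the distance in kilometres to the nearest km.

5480 km

OC7: φ = -27.09917°, λ = +165.73556°
PM-63: φ = +21.93167°, λ = +160.71083°
Δφ = 49.0308°,  Δλ = -5.0247°
a = sin²(Δφ/2) + cos φ₁ cos φ₂ sin²(Δλ/2) = 0.173760
c = 2·arcsin(√a) = 0.859945 rad = 49.2712°
d = R·c = 6372.8 × 0.859945 = 5480.3 km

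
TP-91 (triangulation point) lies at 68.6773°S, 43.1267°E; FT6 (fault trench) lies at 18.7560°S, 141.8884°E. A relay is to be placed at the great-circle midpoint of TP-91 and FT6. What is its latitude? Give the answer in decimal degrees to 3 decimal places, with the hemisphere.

Bx = cos φ₂ cos Δλ = -0.144236,  By = cos φ₂ sin Δλ = 0.935847
φₘ = atan2(sin φ₁ + sin φ₂, √((cos φ₁ + Bx)² + By²)) = -52.50891°
λₘ = λ₁ + atan2(By, cos φ₁ + Bx) = 119.93347°

52.509°S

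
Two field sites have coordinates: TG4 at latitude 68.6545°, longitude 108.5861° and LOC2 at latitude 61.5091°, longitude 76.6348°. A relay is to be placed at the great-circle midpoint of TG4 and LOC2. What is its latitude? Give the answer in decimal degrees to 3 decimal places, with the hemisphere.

Bx = cos φ₂ cos Δλ = 0.404750,  By = cos φ₂ sin Δλ = -0.252438
φₘ = atan2(sin φ₁ + sin φ₂, √((cos φ₁ + Bx)² + By²)) = 65.91732°
λₘ = λ₁ + atan2(By, cos φ₁ + Bx) = 90.40705°

65.917°N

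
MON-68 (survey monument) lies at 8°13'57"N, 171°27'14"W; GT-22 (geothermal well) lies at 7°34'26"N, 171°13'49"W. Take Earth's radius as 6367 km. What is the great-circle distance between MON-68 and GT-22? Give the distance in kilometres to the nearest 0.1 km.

MON-68: φ = +8.23250°, λ = -171.45389°
GT-22: φ = +7.57389°, λ = -171.23028°
Δφ = -0.6586°,  Δλ = 0.2236°
a = sin²(Δφ/2) + cos φ₁ cos φ₂ sin²(Δλ/2) = 0.000037
c = 2·arcsin(√a) = 0.012128 rad = 0.6949°
d = R·c = 6367 × 0.012128 = 77.2 km

77.2 km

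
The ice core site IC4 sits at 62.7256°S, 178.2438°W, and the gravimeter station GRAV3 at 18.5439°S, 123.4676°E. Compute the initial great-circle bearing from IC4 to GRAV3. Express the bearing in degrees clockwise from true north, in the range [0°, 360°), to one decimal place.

290.2°

Δλ = -58.2886°
y = sin Δλ · cos φ₂ = -0.806538
x = cos φ₁ sin φ₂ − sin φ₁ cos φ₂ cos Δλ = 0.297206
θ = atan2(y, x) = -69.7714° → 290.2286° (mod 360°)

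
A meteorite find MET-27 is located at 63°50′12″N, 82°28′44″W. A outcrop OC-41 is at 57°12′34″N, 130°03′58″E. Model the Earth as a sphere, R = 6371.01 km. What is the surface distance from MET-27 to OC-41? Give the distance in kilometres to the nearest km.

6273 km

MET-27: φ = +63.83667°, λ = -82.47889°
OC-41: φ = +57.20944°, λ = +130.06611°
Δφ = -6.6272°,  Δλ = -147.4550°
a = sin²(Δφ/2) + cos φ₁ cos φ₂ sin²(Δλ/2) = 0.223387
c = 2·arcsin(√a) = 0.984565 rad = 56.4114°
d = R·c = 6371.01 × 0.984565 = 6272.7 km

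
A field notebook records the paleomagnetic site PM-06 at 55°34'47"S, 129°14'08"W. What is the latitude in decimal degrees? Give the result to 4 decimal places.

55° + 34′/60 + 47″/3600 = 55 + 0.56667 + 0.01306 = 55.5797°

55.5797°S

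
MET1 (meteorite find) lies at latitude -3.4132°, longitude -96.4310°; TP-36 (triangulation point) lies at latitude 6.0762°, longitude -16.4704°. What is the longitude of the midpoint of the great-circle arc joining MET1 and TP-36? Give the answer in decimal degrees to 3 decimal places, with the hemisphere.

56.543°W

Bx = cos φ₂ cos Δλ = 0.173346,  By = cos φ₂ sin Δλ = 0.979156
φₘ = atan2(sin φ₁ + sin φ₂, √((cos φ₁ + Bx)² + By²)) = 1.73743°
λₘ = λ₁ + atan2(By, cos φ₁ + Bx) = -56.54339°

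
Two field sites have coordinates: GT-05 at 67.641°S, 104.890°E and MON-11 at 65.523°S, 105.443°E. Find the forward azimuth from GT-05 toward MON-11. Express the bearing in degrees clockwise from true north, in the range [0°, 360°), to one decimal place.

Δλ = 0.5530°
y = sin Δλ · cos φ₂ = 0.003999
x = cos φ₁ sin φ₂ − sin φ₁ cos φ₂ cos Δλ = 0.036940
θ = atan2(y, x) = 6.1785° → 6.1785° (mod 360°)

6.2°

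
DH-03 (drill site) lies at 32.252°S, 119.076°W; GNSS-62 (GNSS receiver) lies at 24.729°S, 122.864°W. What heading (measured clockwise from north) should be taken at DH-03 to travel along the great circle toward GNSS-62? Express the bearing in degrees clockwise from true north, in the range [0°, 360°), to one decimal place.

Δλ = -3.7880°
y = sin Δλ · cos φ₂ = -0.060007
x = cos φ₁ sin φ₂ − sin φ₁ cos φ₂ cos Δλ = 0.129865
θ = atan2(y, x) = -24.8001° → 335.1999° (mod 360°)

335.2°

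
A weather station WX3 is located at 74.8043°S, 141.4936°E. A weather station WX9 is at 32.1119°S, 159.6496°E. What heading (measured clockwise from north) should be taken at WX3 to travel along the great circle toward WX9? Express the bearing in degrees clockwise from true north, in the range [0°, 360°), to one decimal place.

Δλ = 18.1560°
y = sin Δλ · cos φ₂ = 0.263933
x = cos φ₁ sin φ₂ − sin φ₁ cos φ₂ cos Δλ = 0.637365
θ = atan2(y, x) = 22.4945° → 22.4945° (mod 360°)

22.5°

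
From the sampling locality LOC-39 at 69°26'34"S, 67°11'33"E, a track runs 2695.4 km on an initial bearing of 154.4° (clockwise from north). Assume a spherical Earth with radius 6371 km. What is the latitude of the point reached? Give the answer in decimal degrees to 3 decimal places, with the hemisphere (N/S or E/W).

79.667°S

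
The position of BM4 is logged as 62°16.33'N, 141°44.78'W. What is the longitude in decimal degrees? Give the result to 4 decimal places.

141° + 44.78′/60 = 141 + 0.74633 = 141.7463°

141.7463°W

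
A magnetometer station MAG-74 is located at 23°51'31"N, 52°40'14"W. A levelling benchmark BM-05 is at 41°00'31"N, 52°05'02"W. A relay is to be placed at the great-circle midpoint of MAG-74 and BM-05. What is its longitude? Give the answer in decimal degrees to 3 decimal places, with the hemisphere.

MAG-74: φ = +23.85861°, λ = -52.67056°
BM-05: φ = +41.00861°, λ = -52.08389°
Bx = cos φ₂ cos Δλ = 0.754571,  By = cos φ₂ sin Δλ = 0.007727
φₘ = atan2(sin φ₁ + sin φ₂, √((cos φ₁ + Bx)² + By²)) = 32.43395°
λₘ = λ₁ + atan2(By, cos φ₁ + Bx) = -52.40533°

52.405°W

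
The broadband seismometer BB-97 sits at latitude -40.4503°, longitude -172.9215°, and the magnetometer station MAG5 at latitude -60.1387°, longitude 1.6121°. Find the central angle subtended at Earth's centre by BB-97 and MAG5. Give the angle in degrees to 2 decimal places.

79.31°

Δφ = -19.6884°,  Δλ = 174.5336°
a = sin²(Δφ/2) + cos φ₁ cos φ₂ sin²(Δλ/2) = 0.407257
c = 2·arcsin(√a) = 1.384230 rad = 79.3105°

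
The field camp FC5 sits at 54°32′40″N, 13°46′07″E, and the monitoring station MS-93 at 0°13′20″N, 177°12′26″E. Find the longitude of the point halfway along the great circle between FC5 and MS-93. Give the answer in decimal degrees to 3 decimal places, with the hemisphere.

156.781°E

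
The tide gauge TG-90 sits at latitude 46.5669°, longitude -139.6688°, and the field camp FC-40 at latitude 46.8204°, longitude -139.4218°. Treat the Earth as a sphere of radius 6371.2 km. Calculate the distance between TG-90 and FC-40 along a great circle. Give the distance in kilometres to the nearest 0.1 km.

Δφ = 0.2535°,  Δλ = 0.2470°
a = sin²(Δφ/2) + cos φ₁ cos φ₂ sin²(Δλ/2) = 0.000007
c = 2·arcsin(√a) = 0.005322 rad = 0.3049°
d = R·c = 6371.2 × 0.005322 = 33.9 km

33.9 km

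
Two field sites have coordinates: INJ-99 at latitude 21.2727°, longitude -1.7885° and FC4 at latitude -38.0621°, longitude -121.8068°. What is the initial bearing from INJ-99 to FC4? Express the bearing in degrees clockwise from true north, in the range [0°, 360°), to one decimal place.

Δλ = -120.0183°
y = sin Δλ · cos φ₂ = -0.681733
x = cos φ₁ sin φ₂ − sin φ₁ cos φ₂ cos Δλ = -0.431603
θ = atan2(y, x) = -122.3377° → 237.6623° (mod 360°)

237.7°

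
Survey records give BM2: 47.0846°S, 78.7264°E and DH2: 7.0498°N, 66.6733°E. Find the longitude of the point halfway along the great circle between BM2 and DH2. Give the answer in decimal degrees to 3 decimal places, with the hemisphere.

Bx = cos φ₂ cos Δλ = 0.970561,  By = cos φ₂ sin Δλ = -0.207239
φₘ = atan2(sin φ₁ + sin φ₂, √((cos φ₁ + Bx)² + By²)) = -20.11617°
λₘ = λ₁ + atan2(By, cos φ₁ + Bx) = 71.57390°

71.574°E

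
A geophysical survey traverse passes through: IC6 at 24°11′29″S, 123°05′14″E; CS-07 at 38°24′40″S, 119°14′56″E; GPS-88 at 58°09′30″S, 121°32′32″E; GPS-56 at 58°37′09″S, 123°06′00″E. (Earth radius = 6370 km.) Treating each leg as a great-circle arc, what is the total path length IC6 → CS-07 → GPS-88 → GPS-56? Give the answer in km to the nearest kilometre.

IC6: φ = -24.19139°, λ = +123.08722°
CS-07: φ = -38.41111°, λ = +119.24889°
GPS-88: φ = -58.15833°, λ = +121.54222°
GPS-56: φ = -58.61917°, λ = +123.10000°
IC6→CS-07: c = 0.254626 rad, d = 1621.97 km
CS-07→GPS-88: c = 0.345633 rad, d = 2201.68 km
GPS-88→GPS-56: c = 0.016363 rad, d = 104.23 km
Total = 1621.97 + 2201.68 + 104.23 = 3927.88 km

3928 km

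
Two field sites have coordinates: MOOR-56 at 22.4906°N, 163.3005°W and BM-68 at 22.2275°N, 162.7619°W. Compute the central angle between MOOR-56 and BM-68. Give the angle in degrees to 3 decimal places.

0.563°

Δφ = -0.2631°,  Δλ = 0.5386°
a = sin²(Δφ/2) + cos φ₁ cos φ₂ sin²(Δλ/2) = 0.000024
c = 2·arcsin(√a) = 0.009832 rad = 0.5633°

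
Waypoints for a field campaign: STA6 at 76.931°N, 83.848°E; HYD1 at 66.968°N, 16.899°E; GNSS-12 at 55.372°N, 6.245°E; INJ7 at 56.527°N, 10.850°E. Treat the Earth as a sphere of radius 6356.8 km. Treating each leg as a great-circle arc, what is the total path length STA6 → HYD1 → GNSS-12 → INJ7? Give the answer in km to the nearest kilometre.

STA6→HYD1: c = 0.373406 rad, d = 2373.67 km
HYD1→GNSS-12: c = 0.220644 rad, d = 1402.59 km
GNSS-12→INJ7: c = 0.049298 rad, d = 313.38 km
Total = 2373.67 + 1402.59 + 313.38 = 4089.64 km

4090 km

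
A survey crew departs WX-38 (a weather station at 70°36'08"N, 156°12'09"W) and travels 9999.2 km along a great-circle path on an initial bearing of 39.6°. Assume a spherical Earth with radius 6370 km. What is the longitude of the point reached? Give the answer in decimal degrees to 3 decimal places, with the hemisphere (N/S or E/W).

17.469°W

WX-38: φ = +70.60222°, λ = -156.20250°
δ = d/R = 9999.2/6370 = 1.569733 rad
φ₂ = arcsin(sin φ₁ cos δ + cos φ₁ sin δ cos θ)
   = arcsin(0.94324·0.00106 + 0.33212·1.00000·0.77051) = 14.88674°
λ₂ = λ₁ + atan2(sin θ sin δ cos φ₁, cos δ − sin φ₁ sin φ₂) = -17.46893°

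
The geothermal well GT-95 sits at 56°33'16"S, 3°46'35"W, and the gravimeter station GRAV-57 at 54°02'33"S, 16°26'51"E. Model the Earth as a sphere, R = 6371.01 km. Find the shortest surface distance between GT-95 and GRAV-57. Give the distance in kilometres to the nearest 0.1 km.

GT-95: φ = -56.55444°, λ = -3.77639°
GRAV-57: φ = -54.04250°, λ = +16.44750°
Δφ = 2.5119°,  Δλ = 20.2239°
a = sin²(Δφ/2) + cos φ₁ cos φ₂ sin²(Δλ/2) = 0.010456
c = 2·arcsin(√a) = 0.204870 rad = 11.7382°
d = R·c = 6371.01 × 0.204870 = 1305.2 km

1305.2 km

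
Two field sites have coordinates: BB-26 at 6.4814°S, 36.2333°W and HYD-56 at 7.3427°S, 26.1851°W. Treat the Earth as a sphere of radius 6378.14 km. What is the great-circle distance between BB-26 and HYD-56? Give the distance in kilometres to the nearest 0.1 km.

1114.5 km

Δφ = -0.8613°,  Δλ = 10.0482°
a = sin²(Δφ/2) + cos φ₁ cos φ₂ sin²(Δλ/2) = 0.007614
c = 2·arcsin(√a) = 0.174742 rad = 10.0120°
d = R·c = 6378.14 × 0.174742 = 1114.5 km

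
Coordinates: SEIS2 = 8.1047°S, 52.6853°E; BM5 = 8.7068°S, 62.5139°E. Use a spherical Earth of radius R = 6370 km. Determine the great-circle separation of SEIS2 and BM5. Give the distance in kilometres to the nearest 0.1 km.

1083.0 km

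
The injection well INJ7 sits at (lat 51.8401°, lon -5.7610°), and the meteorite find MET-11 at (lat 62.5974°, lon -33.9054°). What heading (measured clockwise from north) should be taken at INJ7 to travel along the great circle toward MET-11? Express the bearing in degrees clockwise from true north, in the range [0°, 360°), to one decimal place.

316.6°

Δλ = -28.1444°
y = sin Δλ · cos φ₂ = -0.217093
x = cos φ₁ sin φ₂ − sin φ₁ cos φ₂ cos Δλ = 0.229438
θ = atan2(y, x) = -43.4164° → 316.5836° (mod 360°)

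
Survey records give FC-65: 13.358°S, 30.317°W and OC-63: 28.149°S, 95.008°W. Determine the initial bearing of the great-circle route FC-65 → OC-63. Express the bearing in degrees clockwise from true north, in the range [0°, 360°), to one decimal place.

245.0°

Δλ = -64.6910°
y = sin Δλ · cos φ₂ = -0.797092
x = cos φ₁ sin φ₂ − sin φ₁ cos φ₂ cos Δλ = -0.371917
θ = atan2(y, x) = -115.0134° → 244.9866° (mod 360°)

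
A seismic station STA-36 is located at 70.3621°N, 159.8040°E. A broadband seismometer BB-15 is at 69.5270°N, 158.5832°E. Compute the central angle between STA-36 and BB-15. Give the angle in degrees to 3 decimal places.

0.934°

Δφ = -0.8351°,  Δλ = -1.2208°
a = sin²(Δφ/2) + cos φ₁ cos φ₂ sin²(Δλ/2) = 0.000066
c = 2·arcsin(√a) = 0.016303 rad = 0.9341°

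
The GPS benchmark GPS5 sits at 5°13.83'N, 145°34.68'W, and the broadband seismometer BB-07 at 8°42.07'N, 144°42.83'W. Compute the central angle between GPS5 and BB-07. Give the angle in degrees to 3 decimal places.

GPS5: φ = +5.23050°, λ = -145.57800°
BB-07: φ = +8.70117°, λ = -144.71383°
Δφ = 3.4707°,  Δλ = 0.8642°
a = sin²(Δφ/2) + cos φ₁ cos φ₂ sin²(Δλ/2) = 0.000973
c = 2·arcsin(√a) = 0.062397 rad = 3.5751°

3.575°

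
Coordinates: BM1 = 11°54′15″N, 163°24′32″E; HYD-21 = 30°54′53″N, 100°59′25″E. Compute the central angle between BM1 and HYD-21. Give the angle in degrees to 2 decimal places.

BM1: φ = +11.90417°, λ = +163.40889°
HYD-21: φ = +30.91472°, λ = +100.99028°
Δφ = 19.0106°,  Δλ = -62.4186°
a = sin²(Δφ/2) + cos φ₁ cos φ₂ sin²(Δλ/2) = 0.252668
c = 2·arcsin(√a) = 1.053349 rad = 60.3524°

60.35°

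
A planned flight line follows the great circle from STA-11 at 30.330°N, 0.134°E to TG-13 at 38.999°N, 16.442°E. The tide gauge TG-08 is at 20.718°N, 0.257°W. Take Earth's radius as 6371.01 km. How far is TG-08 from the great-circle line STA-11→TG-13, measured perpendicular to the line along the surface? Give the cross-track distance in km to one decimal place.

823.3 km

δ₁₃ = central angle STA-11→TG-08 = 0.167874 rad  (haversine)
θ₁₃ = bearing STA-11→TG-08 = 182.189°,  θ₁₂ = bearing STA-11→TG-13 = 52.655°
dₓₜ = R·arcsin(sin δ₁₃ · sin(θ₁₃ − θ₁₂)) = 6371.01·arcsin(0.16709·sin(129.534°)) = 823.283 km
|dₓₜ| = 823.283 km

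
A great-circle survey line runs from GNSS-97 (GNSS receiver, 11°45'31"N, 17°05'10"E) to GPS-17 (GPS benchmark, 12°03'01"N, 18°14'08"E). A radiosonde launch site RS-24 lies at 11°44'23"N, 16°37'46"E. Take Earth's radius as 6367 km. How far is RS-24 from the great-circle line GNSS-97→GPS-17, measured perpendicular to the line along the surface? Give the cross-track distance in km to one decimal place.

GNSS-97: φ = +11.75861°, λ = +17.08611°
GPS-17: φ = +12.05028°, λ = +18.23556°
RS-24: φ = +11.73972°, λ = +16.62944°
δ₁₃ = central angle GNSS-97→RS-24 = 0.007810 rad  (haversine)
θ₁₃ = bearing GNSS-97→RS-24 = 267.627°,  θ₁₂ = bearing GNSS-97→GPS-17 = 75.344°
dₓₜ = R·arcsin(sin δ₁₃ · sin(θ₁₃ − θ₁₂)) = 6367·arcsin(0.00781·sin(192.283°)) = -10.579 km
|dₓₜ| = 10.579 km

10.6 km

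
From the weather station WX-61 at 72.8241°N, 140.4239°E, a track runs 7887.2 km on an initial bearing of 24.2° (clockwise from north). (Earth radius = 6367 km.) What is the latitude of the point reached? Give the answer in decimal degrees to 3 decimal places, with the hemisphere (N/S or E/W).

34.477°N

δ = d/R = 7887.2/6367 = 1.238762 rad
φ₂ = arcsin(sin φ₁ cos δ + cos φ₁ sin δ cos θ)
   = arcsin(0.95540·0.32597 + 0.29531·0.94538·0.91212) = 34.47678°
λ₂ = λ₁ + atan2(sin θ sin δ cos φ₁, cos δ − sin φ₁ sin φ₂) = -67.61720°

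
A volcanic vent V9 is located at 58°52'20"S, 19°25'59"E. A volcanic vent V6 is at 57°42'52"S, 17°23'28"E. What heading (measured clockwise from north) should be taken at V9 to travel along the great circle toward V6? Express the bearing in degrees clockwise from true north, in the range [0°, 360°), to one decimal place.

316.3°

V9: φ = -58.87222°, λ = +19.43306°
V6: φ = -57.71444°, λ = +17.39111°
Δλ = -2.0419°
y = sin Δλ · cos φ₂ = -0.019032
x = cos φ₁ sin φ₂ − sin φ₁ cos φ₂ cos Δλ = 0.019915
θ = atan2(y, x) = -43.7007° → 316.2993° (mod 360°)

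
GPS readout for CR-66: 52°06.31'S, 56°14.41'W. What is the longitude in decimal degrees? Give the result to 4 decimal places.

56.2402°W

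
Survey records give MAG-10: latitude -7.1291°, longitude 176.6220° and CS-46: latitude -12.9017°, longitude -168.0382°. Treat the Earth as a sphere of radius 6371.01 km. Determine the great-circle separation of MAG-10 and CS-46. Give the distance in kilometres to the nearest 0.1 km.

1797.3 km

Δφ = -5.7726°,  Δλ = 15.3398°
a = sin²(Δφ/2) + cos φ₁ cos φ₂ sin²(Δλ/2) = 0.019765
c = 2·arcsin(√a) = 0.282108 rad = 16.1636°
d = R·c = 6371.01 × 0.282108 = 1797.3 km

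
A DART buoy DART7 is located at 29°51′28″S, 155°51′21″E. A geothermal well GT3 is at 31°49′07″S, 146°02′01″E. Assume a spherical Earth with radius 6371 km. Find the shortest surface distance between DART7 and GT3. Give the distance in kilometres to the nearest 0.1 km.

962.4 km

DART7: φ = -29.85778°, λ = +155.85583°
GT3: φ = -31.81861°, λ = +146.03361°
Δφ = -1.9608°,  Δλ = -9.8222°
a = sin²(Δφ/2) + cos φ₁ cos φ₂ sin²(Δλ/2) = 0.005694
c = 2·arcsin(√a) = 0.151058 rad = 8.6550°
d = R·c = 6371 × 0.151058 = 962.4 km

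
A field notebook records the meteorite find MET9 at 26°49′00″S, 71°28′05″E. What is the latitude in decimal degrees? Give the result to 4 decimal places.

26.8167°S

26° + 49′/60 + 0″/3600 = 26 + 0.81667 + 0.00000 = 26.8167°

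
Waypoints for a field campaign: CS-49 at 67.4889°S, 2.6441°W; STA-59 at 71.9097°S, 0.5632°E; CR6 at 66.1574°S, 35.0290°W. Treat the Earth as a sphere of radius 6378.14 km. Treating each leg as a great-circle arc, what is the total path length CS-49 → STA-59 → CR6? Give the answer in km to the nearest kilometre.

2033 km

CS-49→STA-59: c = 0.079537 rad, d = 507.30 km
STA-59→CR6: c = 0.239253 rad, d = 1525.99 km
Total = 507.30 + 1525.99 = 2033.29 km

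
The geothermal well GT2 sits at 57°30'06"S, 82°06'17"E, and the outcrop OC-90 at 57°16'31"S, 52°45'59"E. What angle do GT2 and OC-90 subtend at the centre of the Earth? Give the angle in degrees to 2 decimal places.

15.69°

GT2: φ = -57.50167°, λ = +82.10472°
OC-90: φ = -57.27528°, λ = +52.76639°
Δφ = 0.2264°,  Δλ = -29.3383°
a = sin²(Δφ/2) + cos φ₁ cos φ₂ sin²(Δλ/2) = 0.018630
c = 2·arcsin(√a) = 0.273841 rad = 15.6899°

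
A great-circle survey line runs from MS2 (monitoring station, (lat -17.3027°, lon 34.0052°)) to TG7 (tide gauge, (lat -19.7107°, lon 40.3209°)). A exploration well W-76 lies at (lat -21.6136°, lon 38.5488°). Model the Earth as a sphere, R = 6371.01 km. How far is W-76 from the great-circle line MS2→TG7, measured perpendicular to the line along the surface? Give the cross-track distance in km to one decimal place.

δ₁₃ = central angle MS2→W-76 = 0.106056 rad  (haversine)
θ₁₃ = bearing MS2→W-76 = 135.915°,  θ₁₂ = bearing MS2→TG7 = 112.885°
dₓₜ = R·arcsin(sin δ₁₃ · sin(θ₁₃ − θ₁₂)) = 6371.01·arcsin(0.10586·sin(23.029°)) = 263.909 km
|dₓₜ| = 263.909 km

263.9 km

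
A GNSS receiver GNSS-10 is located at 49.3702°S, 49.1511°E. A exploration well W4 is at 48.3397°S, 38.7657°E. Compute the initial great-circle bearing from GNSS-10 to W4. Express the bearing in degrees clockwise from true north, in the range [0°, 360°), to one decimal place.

Δλ = -10.3854°
y = sin Δλ · cos φ₂ = -0.119827
x = cos φ₁ sin φ₂ − sin φ₁ cos φ₂ cos Δλ = 0.009720
θ = atan2(y, x) = -85.3624° → 274.6376° (mod 360°)

274.6°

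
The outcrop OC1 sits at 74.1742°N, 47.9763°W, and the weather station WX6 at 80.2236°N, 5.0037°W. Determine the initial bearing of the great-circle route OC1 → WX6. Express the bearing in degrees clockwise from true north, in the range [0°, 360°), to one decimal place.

37.8°

Δλ = 42.9726°
y = sin Δλ · cos φ₂ = 0.115746
x = cos φ₁ sin φ₂ − sin φ₁ cos φ₂ cos Δλ = 0.149221
θ = atan2(y, x) = 37.7998° → 37.7998° (mod 360°)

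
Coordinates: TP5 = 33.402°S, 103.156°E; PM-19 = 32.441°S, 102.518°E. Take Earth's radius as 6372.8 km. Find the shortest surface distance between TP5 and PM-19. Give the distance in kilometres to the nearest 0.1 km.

122.4 km

Δφ = 0.9610°,  Δλ = -0.6380°
a = sin²(Δφ/2) + cos φ₁ cos φ₂ sin²(Δλ/2) = 0.000092
c = 2·arcsin(√a) = 0.019201 rad = 1.1001°
d = R·c = 6372.8 × 0.019201 = 122.4 km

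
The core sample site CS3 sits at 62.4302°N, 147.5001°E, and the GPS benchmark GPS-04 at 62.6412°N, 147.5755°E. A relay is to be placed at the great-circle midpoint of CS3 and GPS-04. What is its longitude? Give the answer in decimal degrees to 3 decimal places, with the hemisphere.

Bx = cos φ₂ cos Δλ = 0.459561,  By = cos φ₂ sin Δλ = 0.000605
φₘ = atan2(sin φ₁ + sin φ₂, √((cos φ₁ + Bx)² + By²)) = 62.53571°
λₘ = λ₁ + atan2(By, cos φ₁ + Bx) = 147.53767°

147.538°E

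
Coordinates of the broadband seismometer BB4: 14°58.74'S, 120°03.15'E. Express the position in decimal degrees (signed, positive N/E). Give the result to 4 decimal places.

lat: 14.9790° S → -14.9790°
lon: 120.0525° E → +120.0525°

-14.9790°, +120.0525°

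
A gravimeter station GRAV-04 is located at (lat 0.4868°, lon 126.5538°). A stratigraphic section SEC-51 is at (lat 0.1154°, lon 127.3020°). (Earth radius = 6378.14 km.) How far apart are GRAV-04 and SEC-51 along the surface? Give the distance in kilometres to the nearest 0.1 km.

Δφ = -0.3714°,  Δλ = 0.7482°
a = sin²(Δφ/2) + cos φ₁ cos φ₂ sin²(Δλ/2) = 0.000053
c = 2·arcsin(√a) = 0.014579 rad = 0.8353°
d = R·c = 6378.14 × 0.014579 = 93.0 km

93.0 km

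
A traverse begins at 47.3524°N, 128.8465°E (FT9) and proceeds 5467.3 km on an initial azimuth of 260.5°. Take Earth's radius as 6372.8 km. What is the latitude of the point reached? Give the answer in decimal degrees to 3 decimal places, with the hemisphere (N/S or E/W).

δ = d/R = 5467.3/6372.8 = 0.857912 rad
φ₂ = arcsin(sin φ₁ cos δ + cos φ₁ sin δ cos θ)
   = arcsin(0.73553·0.65402 + 0.67749·0.75648·-0.16505) = 23.35741°
λ₂ = λ₁ + atan2(sin θ sin δ cos φ₁, cos δ − sin φ₁ sin φ₂) = 74.48540°

23.357°N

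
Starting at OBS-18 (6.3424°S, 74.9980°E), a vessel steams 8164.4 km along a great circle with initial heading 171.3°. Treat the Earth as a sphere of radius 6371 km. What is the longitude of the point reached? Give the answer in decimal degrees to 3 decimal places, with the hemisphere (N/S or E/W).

114.022°E

δ = d/R = 8164.4/6371 = 1.281494 rad
φ₂ = arcsin(sin φ₁ cos δ + cos φ₁ sin δ cos θ)
   = arcsin(-0.11047·0.28528 + 0.99388·0.95844·-0.98849) = -76.68828°
λ₂ = λ₁ + atan2(sin θ sin δ cos φ₁, cos δ − sin φ₁ sin φ₂) = 114.02190°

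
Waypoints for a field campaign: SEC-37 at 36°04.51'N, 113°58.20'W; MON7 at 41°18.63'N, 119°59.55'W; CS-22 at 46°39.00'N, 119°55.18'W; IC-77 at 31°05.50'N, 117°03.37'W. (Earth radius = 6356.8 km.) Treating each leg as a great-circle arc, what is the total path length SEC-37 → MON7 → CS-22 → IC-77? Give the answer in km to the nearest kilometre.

SEC-37: φ = +36.07517°, λ = -113.97000°
MON7: φ = +41.31050°, λ = -119.99250°
CS-22: φ = +46.65000°, λ = -119.91967°
IC-77: φ = +31.09167°, λ = -117.05617°
SEC-37→MON7: c = 0.122735 rad, d = 780.20 km
MON7→CS-22: c = 0.093196 rad, d = 592.43 km
CS-22→IC-77: c = 0.274267 rad, d = 1743.46 km
Total = 780.20 + 592.43 + 1743.46 = 3116.09 km

3116 km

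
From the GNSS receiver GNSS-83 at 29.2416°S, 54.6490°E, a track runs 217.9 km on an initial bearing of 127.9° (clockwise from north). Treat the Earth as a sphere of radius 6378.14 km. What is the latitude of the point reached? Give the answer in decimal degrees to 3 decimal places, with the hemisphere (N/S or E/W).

30.432°S

δ = d/R = 217.9/6378.14 = 0.034164 rad
φ₂ = arcsin(sin φ₁ cos δ + cos φ₁ sin δ cos θ)
   = arcsin(-0.48849·0.99942 + 0.87257·0.03416·-0.61429) = -30.43208°
λ₂ = λ₁ + atan2(sin θ sin δ cos φ₁, cos δ − sin φ₁ sin φ₂) = 56.44032°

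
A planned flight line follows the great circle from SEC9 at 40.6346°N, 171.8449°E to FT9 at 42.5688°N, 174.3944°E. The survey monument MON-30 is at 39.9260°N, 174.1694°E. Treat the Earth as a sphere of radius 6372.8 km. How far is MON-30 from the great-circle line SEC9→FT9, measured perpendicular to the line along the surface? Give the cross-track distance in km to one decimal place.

δ₁₃ = central angle SEC9→MON-30 = 0.033329 rad  (haversine)
θ₁₃ = bearing SEC9→MON-30 = 111.027°,  θ₁₂ = bearing SEC9→FT9 = 43.746°
dₓₜ = R·arcsin(sin δ₁₃ · sin(θ₁₃ − θ₁₂)) = 6372.8·arcsin(0.03332·sin(67.281°)) = 195.911 km
|dₓₜ| = 195.911 km

195.9 km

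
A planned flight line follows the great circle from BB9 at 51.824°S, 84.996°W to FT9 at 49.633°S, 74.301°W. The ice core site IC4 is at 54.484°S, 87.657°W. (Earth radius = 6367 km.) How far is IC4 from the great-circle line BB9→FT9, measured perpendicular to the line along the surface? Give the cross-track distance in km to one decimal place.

249.4 km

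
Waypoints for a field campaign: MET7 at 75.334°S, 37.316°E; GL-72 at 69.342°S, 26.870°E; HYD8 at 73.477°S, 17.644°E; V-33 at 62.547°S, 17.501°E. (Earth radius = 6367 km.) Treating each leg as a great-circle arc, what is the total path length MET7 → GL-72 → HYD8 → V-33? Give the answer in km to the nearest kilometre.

MET7→GL-72: c = 0.117915 rad, d = 750.76 km
GL-72→HYD8: c = 0.088358 rad, d = 562.58 km
HYD8→V-33: c = 0.190767 rad, d = 1214.61 km
Total = 750.76 + 562.58 + 1214.61 = 2527.95 km

2528 km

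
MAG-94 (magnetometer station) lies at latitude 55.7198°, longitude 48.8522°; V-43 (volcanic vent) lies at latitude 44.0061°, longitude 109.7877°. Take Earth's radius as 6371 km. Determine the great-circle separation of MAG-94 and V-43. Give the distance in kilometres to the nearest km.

Δφ = -11.7137°,  Δλ = 60.9355°
a = sin²(Δφ/2) + cos φ₁ cos φ₂ sin²(Δλ/2) = 0.114570
c = 2·arcsin(√a) = 0.690607 rad = 39.5689°
d = R·c = 6371 × 0.690607 = 4399.9 km

4400 km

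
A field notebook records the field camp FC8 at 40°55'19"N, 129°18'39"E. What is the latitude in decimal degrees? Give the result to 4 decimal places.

40° + 55′/60 + 19″/3600 = 40 + 0.91667 + 0.00528 = 40.9219°

40.9219°N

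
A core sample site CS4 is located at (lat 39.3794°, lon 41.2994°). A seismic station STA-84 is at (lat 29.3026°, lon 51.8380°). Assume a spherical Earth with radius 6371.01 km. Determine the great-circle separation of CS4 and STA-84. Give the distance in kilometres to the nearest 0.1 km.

Δφ = -10.0768°,  Δλ = 10.5386°
a = sin²(Δφ/2) + cos φ₁ cos φ₂ sin²(Δλ/2) = 0.013398
c = 2·arcsin(√a) = 0.232019 rad = 13.2937°
d = R·c = 6371.01 × 0.232019 = 1478.2 km

1478.2 km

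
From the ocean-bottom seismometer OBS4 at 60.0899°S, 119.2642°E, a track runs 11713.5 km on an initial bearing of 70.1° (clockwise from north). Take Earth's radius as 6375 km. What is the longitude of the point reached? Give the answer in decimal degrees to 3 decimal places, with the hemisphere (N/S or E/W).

160.325°W

δ = d/R = 11713.5/6375 = 1.837412 rad
φ₂ = arcsin(sin φ₁ cos δ + cos φ₁ sin δ cos θ)
   = arcsin(-0.86681·-0.26347 + 0.49864·0.96467·0.34038) = 23.08564°
λ₂ = λ₁ + atan2(sin θ sin δ cos φ₁, cos δ − sin φ₁ sin φ₂) = -160.32505°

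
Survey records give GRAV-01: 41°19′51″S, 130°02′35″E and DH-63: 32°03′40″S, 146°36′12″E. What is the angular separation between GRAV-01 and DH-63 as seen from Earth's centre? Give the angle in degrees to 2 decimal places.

16.15°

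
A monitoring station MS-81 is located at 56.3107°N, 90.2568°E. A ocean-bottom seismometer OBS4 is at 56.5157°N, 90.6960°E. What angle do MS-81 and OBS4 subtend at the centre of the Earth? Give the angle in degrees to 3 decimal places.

Δφ = 0.2050°,  Δλ = 0.4392°
a = sin²(Δφ/2) + cos φ₁ cos φ₂ sin²(Δλ/2) = 0.000008
c = 2·arcsin(√a) = 0.005548 rad = 0.3179°

0.318°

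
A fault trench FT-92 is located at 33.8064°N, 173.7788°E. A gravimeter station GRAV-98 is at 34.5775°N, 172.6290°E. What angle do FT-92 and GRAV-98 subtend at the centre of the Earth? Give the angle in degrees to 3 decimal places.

1.224°

Δφ = 0.7711°,  Δλ = -1.1498°
a = sin²(Δφ/2) + cos φ₁ cos φ₂ sin²(Δλ/2) = 0.000114
c = 2·arcsin(√a) = 0.021369 rad = 1.2244°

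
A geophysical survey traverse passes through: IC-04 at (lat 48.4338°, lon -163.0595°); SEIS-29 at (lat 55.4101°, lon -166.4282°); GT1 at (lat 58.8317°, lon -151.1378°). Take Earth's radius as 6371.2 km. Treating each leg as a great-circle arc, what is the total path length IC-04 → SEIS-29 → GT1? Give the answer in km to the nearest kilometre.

IC-04→SEIS-29: c = 0.127005 rad, d = 809.18 km
SEIS-29→GT1: c = 0.156256 rad, d = 995.54 km
Total = 809.18 + 995.54 = 1804.72 km

1805 km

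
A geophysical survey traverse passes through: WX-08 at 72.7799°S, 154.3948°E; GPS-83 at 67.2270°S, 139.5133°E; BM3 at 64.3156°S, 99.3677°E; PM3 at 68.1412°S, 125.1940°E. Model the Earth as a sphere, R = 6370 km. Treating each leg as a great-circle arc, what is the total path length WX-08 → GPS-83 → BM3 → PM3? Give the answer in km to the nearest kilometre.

3881 km

WX-08→GPS-83: c = 0.130755 rad, d = 832.91 km
GPS-83→BM3: c = 0.286691 rad, d = 1826.22 km
BM3→PM3: c = 0.191845 rad, d = 1222.05 km
Total = 832.91 + 1826.22 + 1222.05 = 3881.18 km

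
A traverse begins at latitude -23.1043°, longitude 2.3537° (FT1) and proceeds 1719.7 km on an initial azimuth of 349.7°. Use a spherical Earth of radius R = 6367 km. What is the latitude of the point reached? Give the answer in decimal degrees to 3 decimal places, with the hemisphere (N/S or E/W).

7.858°S

δ = d/R = 1719.7/6367 = 0.270096 rad
φ₂ = arcsin(sin φ₁ cos δ + cos φ₁ sin δ cos θ)
   = arcsin(-0.39241·0.96375 + 0.91979·0.26682·0.98389) = -7.85764°
λ₂ = λ₁ + atan2(sin θ sin δ cos φ₁, cos δ − sin φ₁ sin φ₂) = -0.40678°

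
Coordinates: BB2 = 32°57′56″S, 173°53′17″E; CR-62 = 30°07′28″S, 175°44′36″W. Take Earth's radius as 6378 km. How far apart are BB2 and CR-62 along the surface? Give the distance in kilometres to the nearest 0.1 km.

1032.7 km

BB2: φ = -32.96556°, λ = +173.88806°
CR-62: φ = -30.12444°, λ = -175.74333°
Δφ = 2.8411°,  Δλ = 10.3686°
a = sin²(Δφ/2) + cos φ₁ cos φ₂ sin²(Δλ/2) = 0.006540
c = 2·arcsin(√a) = 0.161913 rad = 9.2770°
d = R·c = 6378 × 0.161913 = 1032.7 km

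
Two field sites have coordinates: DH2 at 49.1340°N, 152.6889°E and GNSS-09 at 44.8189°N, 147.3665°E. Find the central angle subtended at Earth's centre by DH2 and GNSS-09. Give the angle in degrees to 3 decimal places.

5.637°

Δφ = -4.3151°,  Δλ = -5.3224°
a = sin²(Δφ/2) + cos φ₁ cos φ₂ sin²(Δλ/2) = 0.002418
c = 2·arcsin(√a) = 0.098383 rad = 5.6369°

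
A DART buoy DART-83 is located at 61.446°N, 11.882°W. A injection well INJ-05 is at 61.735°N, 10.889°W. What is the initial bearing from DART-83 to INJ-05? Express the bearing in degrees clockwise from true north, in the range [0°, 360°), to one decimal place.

58.1°

Δλ = 0.9930°
y = sin Δλ · cos φ₂ = 0.008207
x = cos φ₁ sin φ₂ − sin φ₁ cos φ₂ cos Δλ = 0.005106
θ = atan2(y, x) = 58.1091° → 58.1091° (mod 360°)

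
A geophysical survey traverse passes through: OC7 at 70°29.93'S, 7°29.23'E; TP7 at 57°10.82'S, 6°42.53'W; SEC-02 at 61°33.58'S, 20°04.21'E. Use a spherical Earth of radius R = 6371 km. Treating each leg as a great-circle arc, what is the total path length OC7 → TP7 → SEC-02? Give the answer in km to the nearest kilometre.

3207 km

OC7: φ = -70.49883°, λ = +7.48717°
TP7: φ = -57.18033°, λ = -6.70883°
SEC-02: φ = -61.55967°, λ = +20.07017°
OC7→TP7: c = 0.255333 rad, d = 1626.72 km
TP7→SEC-02: c = 0.248034 rad, d = 1580.22 km
Total = 1626.72 + 1580.22 = 3206.95 km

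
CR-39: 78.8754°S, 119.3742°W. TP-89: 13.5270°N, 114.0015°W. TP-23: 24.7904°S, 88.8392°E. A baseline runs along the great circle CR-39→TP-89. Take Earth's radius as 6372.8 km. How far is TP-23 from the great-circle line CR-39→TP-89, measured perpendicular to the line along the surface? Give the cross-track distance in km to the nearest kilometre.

2269 km

δ₁₃ = central angle CR-39→TP-23 = 1.310808 rad  (haversine)
θ₁₃ = bearing CR-39→TP-23 = 206.367°,  θ₁₂ = bearing CR-39→TP-89 = 5.228°
dₓₜ = R·arcsin(sin δ₁₃ · sin(θ₁₃ − θ₁₂)) = 6372.8·arcsin(0.96639·sin(201.139°)) = -2268.589 km
|dₓₜ| = 2268.589 km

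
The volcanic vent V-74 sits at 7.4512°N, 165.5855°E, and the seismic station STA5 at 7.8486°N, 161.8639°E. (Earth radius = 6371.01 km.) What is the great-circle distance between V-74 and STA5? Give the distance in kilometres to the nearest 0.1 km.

412.5 km

Δφ = 0.3974°,  Δλ = -3.7216°
a = sin²(Δφ/2) + cos φ₁ cos φ₂ sin²(Δλ/2) = 0.001048
c = 2·arcsin(√a) = 0.064748 rad = 3.7098°
d = R·c = 6371.01 × 0.064748 = 412.5 km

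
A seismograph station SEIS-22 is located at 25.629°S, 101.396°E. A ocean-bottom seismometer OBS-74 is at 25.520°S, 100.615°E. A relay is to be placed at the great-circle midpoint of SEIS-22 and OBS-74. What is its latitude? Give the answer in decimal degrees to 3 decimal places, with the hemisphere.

25.575°S

Bx = cos φ₂ cos Δλ = 0.902351,  By = cos φ₂ sin Δλ = -0.012301
φₘ = atan2(sin φ₁ + sin φ₂, √((cos φ₁ + Bx)² + By²)) = -25.57502°
λₘ = λ₁ + atan2(By, cos φ₁ + Bx) = 101.00532°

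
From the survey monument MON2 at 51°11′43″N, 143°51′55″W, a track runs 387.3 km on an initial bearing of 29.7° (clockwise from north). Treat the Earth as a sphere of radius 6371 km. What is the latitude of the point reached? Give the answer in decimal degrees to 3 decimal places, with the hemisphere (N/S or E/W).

54.186°N

MON2: φ = +51.19528°, λ = -143.86528°
δ = d/R = 387.3/6371 = 0.060791 rad
φ₂ = arcsin(sin φ₁ cos δ + cos φ₁ sin δ cos θ)
   = arcsin(0.77929·0.99815 + 0.62667·0.06075·0.86863) = 54.18569°
λ₂ = λ₁ + atan2(sin θ sin δ cos φ₁, cos δ − sin φ₁ sin φ₂) = -140.91665°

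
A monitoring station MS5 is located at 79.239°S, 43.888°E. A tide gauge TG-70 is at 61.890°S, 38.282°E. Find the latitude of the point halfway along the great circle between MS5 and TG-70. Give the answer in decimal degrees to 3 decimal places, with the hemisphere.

70.582°S

Bx = cos φ₂ cos Δλ = 0.468912,  By = cos φ₂ sin Δλ = -0.046027
φₘ = atan2(sin φ₁ + sin φ₂, √((cos φ₁ + Bx)² + By²)) = -70.58199°
λₘ = λ₁ + atan2(By, cos φ₁ + Bx) = 39.87225°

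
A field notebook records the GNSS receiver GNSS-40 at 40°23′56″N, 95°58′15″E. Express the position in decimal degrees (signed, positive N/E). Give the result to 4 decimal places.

+40.3989°, +95.9708°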